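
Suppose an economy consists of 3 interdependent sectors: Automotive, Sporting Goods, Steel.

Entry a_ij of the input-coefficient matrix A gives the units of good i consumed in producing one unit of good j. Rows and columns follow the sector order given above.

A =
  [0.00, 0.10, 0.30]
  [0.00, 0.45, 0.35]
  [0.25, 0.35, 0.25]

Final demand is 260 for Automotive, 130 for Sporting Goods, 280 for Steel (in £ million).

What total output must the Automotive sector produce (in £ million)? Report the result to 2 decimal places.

I − A =
  [   1.00    -0.10    -0.30]
  [   0.00     0.55    -0.35]
  [  -0.25    -0.35     0.75]
Cofactors of I−A, C_ij = (−1)^(i+j)·(minor ij) (rows/columns in the sector order above):
  C_11 = (0.55)(0.75) − (-0.35)(-0.35) = 0.2900
  C_12 = −[(0.00)(0.75) − (-0.35)(-0.25)] = 0.0875
  C_13 = (0.00)(-0.35) − (0.55)(-0.25) = 0.1375
  C_21 = −[(-0.10)(0.75) − (-0.30)(-0.35)] = 0.1800
  C_22 = (1.00)(0.75) − (-0.30)(-0.25) = 0.6750
  C_23 = −[(1.00)(-0.35) − (-0.10)(-0.25)] = 0.3750
  C_31 = (-0.10)(-0.35) − (-0.30)(0.55) = 0.2000
  C_32 = −[(1.00)(-0.35) − (-0.30)(0.00)] = 0.3500
  C_33 = (1.00)(0.55) − (-0.10)(0.00) = 0.5500
det(I−A) = Σ_j (I−A)_1j·C_1j = (1.00)(0.2900) + (-0.10)(0.0875) + (-0.30)(0.1375) = 0.2400
adj(I−A) = Cᵀ =
  [ 0.2900   0.1800   0.2000]
  [ 0.0875   0.6750   0.3500]
  [ 0.1375   0.3750   0.5500]
(I − A)⁻¹ = adj(I−A) / det(I−A) ≈
  [   1.2083     0.7500     0.8333]
  [   0.3646     2.8125     1.4583]
  [   0.5729     1.5625     2.2917]
x = (I − A)⁻¹ d = adj(I−A)·d / det(I−A), with det(I−A) = 0.2400:
  x_1 = (0.2900·260 + 0.1800·130 + 0.2000·280) / 0.2400 = 154.80 / 0.2400 = 645.00
  x_2 = (0.0875·260 + 0.6750·130 + 0.3500·280) / 0.2400 = 208.50 / 0.2400 = 868.75
  x_3 = (0.1375·260 + 0.3750·130 + 0.5500·280) / 0.2400 = 238.50 / 0.2400 = 993.75

x_1 = 645.00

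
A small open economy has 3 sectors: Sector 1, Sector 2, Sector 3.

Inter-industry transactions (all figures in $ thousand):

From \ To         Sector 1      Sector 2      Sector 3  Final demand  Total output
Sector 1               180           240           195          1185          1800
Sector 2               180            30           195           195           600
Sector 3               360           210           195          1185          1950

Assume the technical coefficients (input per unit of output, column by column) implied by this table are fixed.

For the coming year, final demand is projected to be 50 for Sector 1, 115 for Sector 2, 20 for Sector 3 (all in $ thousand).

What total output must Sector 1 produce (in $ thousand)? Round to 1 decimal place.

x_1 = 132.7

Technical coefficients a_ij = z_ij / X_j:
  a_11 = 180/1800 = 0.10, a_21 = 180/1800 = 0.10, a_31 = 360/1800 = 0.20
  a_12 = 240/600 = 0.40, a_22 = 30/600 = 0.05, a_32 = 210/600 = 0.35
  a_13 = 195/1950 = 0.10, a_23 = 195/1950 = 0.10, a_33 = 195/1950 = 0.10
I − A =
  [   0.90    -0.40    -0.10]
  [  -0.10     0.95    -0.10]
  [  -0.20    -0.35     0.90]
Cofactors of I−A, C_ij = (−1)^(i+j)·(minor ij) (rows/columns in the sector order above):
  C_11 = (0.95)(0.90) − (-0.10)(-0.35) = 0.8200
  C_12 = −[(-0.10)(0.90) − (-0.10)(-0.20)] = 0.1100
  C_13 = (-0.10)(-0.35) − (0.95)(-0.20) = 0.2250
  C_21 = −[(-0.40)(0.90) − (-0.10)(-0.35)] = 0.3950
  C_22 = (0.90)(0.90) − (-0.10)(-0.20) = 0.7900
  C_23 = −[(0.90)(-0.35) − (-0.40)(-0.20)] = 0.3950
  C_31 = (-0.40)(-0.10) − (-0.10)(0.95) = 0.1350
  C_32 = −[(0.90)(-0.10) − (-0.10)(-0.10)] = 0.1000
  C_33 = (0.90)(0.95) − (-0.40)(-0.10) = 0.8150
det(I−A) = Σ_j (I−A)_1j·C_1j = (0.90)(0.8200) + (-0.40)(0.1100) + (-0.10)(0.2250) = 0.6715
adj(I−A) = Cᵀ =
  [ 0.8200   0.3950   0.1350]
  [ 0.1100   0.7900   0.1000]
  [ 0.2250   0.3950   0.8150]
(I − A)⁻¹ = adj(I−A) / det(I−A) ≈
  [   1.2211     0.5882     0.2010]
  [   0.1638     1.1765     0.1489]
  [   0.3351     0.5882     1.2137]
x = (I − A)⁻¹ d = adj(I−A)·d / det(I−A), with det(I−A) = 0.6715:
  x_1 = (0.8200·50 + 0.3950·115 + 0.1350·20) / 0.6715 = 89.125 / 0.6715 ≈ 132.7
  x_2 = (0.1100·50 + 0.7900·115 + 0.1000·20) / 0.6715 = 98.35 / 0.6715 ≈ 146.5
  x_3 = (0.2250·50 + 0.3950·115 + 0.8150·20) / 0.6715 = 72.975 / 0.6715 ≈ 108.7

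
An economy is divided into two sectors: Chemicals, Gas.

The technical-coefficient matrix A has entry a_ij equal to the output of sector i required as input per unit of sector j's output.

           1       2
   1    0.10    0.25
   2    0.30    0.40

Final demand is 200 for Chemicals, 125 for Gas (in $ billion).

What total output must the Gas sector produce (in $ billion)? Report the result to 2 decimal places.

x_2 = 370.97

I − A =
  [   0.90    -0.25]
  [  -0.30     0.60]
det(I−A) = (0.90)(0.60) − (-0.25)(-0.30) = 0.4650
adj(I−A) = [[0.60, 0.25], [0.30, 0.90]]
(I − A)⁻¹ = adj(I−A) / det(I−A) ≈
  [   1.2903     0.5376]
  [   0.6452     1.9355]
x = (I − A)⁻¹ d = adj(I−A)·d / det(I−A), with det(I−A) = 0.4650:
  x_1 = (0.60·200 + 0.25·125) / 0.4650 = 151.25 / 0.4650 ≈ 325.27
  x_2 = (0.30·200 + 0.90·125) / 0.4650 = 172.50 / 0.4650 ≈ 370.97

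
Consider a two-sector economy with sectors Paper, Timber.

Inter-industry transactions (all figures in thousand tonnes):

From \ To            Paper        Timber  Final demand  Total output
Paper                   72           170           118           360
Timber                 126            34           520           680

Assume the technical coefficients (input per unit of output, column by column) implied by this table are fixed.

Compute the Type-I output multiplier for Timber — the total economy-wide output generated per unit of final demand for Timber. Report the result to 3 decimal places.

Technical coefficients a_ij = z_ij / X_j:
  a_PP = 72/360 = 0.20, a_TP = 126/360 = 0.35
  a_PT = 170/680 = 0.25, a_TT = 34/680 = 0.05
I − A =
  [   0.80    -0.25]
  [  -0.35     0.95]
det(I−A) = (0.80)(0.95) − (-0.25)(-0.35) = 0.6725
adj(I−A) = [[0.95, 0.25], [0.35, 0.80]]
(I − A)⁻¹ = adj(I−A) / det(I−A) ≈
  [   1.4126     0.3717]
  [   0.5204     1.1896]
The output multiplier for sector j is the column-j sum of the Leontief inverse (I − A)⁻¹ = adj(I−A) / det(I−A).
Column T of adj(I−A): (0.25, 0.80); det(I−A) = 0.6725.
m_T = (0.25 + 0.80) / 0.6725 = 1.05 / 0.6725 ≈ 1.561.

m_T = 1.561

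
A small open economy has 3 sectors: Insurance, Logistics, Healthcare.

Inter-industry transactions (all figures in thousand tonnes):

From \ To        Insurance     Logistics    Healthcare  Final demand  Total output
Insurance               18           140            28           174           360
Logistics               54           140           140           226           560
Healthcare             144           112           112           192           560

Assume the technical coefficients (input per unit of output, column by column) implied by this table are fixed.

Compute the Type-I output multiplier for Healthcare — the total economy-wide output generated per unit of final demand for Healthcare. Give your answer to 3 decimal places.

m_3 = 2.262

Technical coefficients a_ij = z_ij / X_j:
  a_11 = 18/360 = 0.05, a_21 = 54/360 = 0.15, a_31 = 144/360 = 0.40
  a_12 = 140/560 = 0.25, a_22 = 140/560 = 0.25, a_32 = 112/560 = 0.20
  a_13 = 28/560 = 0.05, a_23 = 140/560 = 0.25, a_33 = 112/560 = 0.20
I − A =
  [   0.95    -0.25    -0.05]
  [  -0.15     0.75    -0.25]
  [  -0.40    -0.20     0.80]
Cofactors of I−A, C_ij = (−1)^(i+j)·(minor ij) (rows/columns in the sector order above):
  C_11 = (0.75)(0.80) − (-0.25)(-0.20) = 0.5500
  C_12 = −[(-0.15)(0.80) − (-0.25)(-0.40)] = 0.2200
  C_13 = (-0.15)(-0.20) − (0.75)(-0.40) = 0.3300
  C_21 = −[(-0.25)(0.80) − (-0.05)(-0.20)] = 0.2100
  C_22 = (0.95)(0.80) − (-0.05)(-0.40) = 0.7400
  C_23 = −[(0.95)(-0.20) − (-0.25)(-0.40)] = 0.2900
  C_31 = (-0.25)(-0.25) − (-0.05)(0.75) = 0.1000
  C_32 = −[(0.95)(-0.25) − (-0.05)(-0.15)] = 0.2450
  C_33 = (0.95)(0.75) − (-0.25)(-0.15) = 0.6750
det(I−A) = Σ_j (I−A)_1j·C_1j = (0.95)(0.5500) + (-0.25)(0.2200) + (-0.05)(0.3300) = 0.4510
adj(I−A) = Cᵀ =
  [ 0.5500   0.2100   0.1000]
  [ 0.2200   0.7400   0.2450]
  [ 0.3300   0.2900   0.6750]
(I − A)⁻¹ = adj(I−A) / det(I−A) ≈
  [   1.2195     0.4656     0.2217]
  [   0.4878     1.6408     0.5432]
  [   0.7317     0.6430     1.4967]
The output multiplier for sector j is the column-j sum of the Leontief inverse (I − A)⁻¹ = adj(I−A) / det(I−A).
Column 3 of adj(I−A): (0.1000, 0.2450, 0.6750); det(I−A) = 0.4510.
m_3 = (0.1000 + 0.2450 + 0.6750) / 0.4510 = 1.02 / 0.4510 ≈ 2.262.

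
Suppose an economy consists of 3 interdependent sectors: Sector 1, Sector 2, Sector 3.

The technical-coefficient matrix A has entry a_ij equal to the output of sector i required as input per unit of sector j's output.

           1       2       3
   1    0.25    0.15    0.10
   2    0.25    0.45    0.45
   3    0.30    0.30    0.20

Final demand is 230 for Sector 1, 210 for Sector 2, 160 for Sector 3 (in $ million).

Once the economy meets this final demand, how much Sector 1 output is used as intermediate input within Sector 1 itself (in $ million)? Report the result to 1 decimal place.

z_11 = 196.2

I − A =
  [   0.75    -0.15    -0.10]
  [  -0.25     0.55    -0.45]
  [  -0.30    -0.30     0.80]
Cofactors of I−A, C_ij = (−1)^(i+j)·(minor ij) (rows/columns in the sector order above):
  C_11 = (0.55)(0.80) − (-0.45)(-0.30) = 0.3050
  C_12 = −[(-0.25)(0.80) − (-0.45)(-0.30)] = 0.3350
  C_13 = (-0.25)(-0.30) − (0.55)(-0.30) = 0.2400
  C_21 = −[(-0.15)(0.80) − (-0.10)(-0.30)] = 0.1500
  C_22 = (0.75)(0.80) − (-0.10)(-0.30) = 0.5700
  C_23 = −[(0.75)(-0.30) − (-0.15)(-0.30)] = 0.2700
  C_31 = (-0.15)(-0.45) − (-0.10)(0.55) = 0.1225
  C_32 = −[(0.75)(-0.45) − (-0.10)(-0.25)] = 0.3625
  C_33 = (0.75)(0.55) − (-0.15)(-0.25) = 0.3750
det(I−A) = Σ_j (I−A)_1j·C_1j = (0.75)(0.3050) + (-0.15)(0.3350) + (-0.10)(0.2400) = 0.1545
adj(I−A) = Cᵀ =
  [ 0.3050   0.1500   0.1225]
  [ 0.3350   0.5700   0.3625]
  [ 0.2400   0.2700   0.3750]
(I − A)⁻¹ = adj(I−A) / det(I−A) ≈
  [   1.9741     0.9709     0.7929]
  [   2.1683     3.6893     2.3463]
  [   1.5534     1.7476     2.4272]
First solve x = (I − A)⁻¹ d = adj(I−A)·d / det(I−A); in particular x_1 = (0.3050·230 + 0.1500·210 + 0.1225·160) / 0.1545 = 121.25 / 0.1545 ≈ 784.790.
Intermediate flow from 1 to 1: z_11 = a_11 · x_1 = 0.25 × 121.25 / 0.1545 = 30.3125 / 0.1545 ≈ 196.2.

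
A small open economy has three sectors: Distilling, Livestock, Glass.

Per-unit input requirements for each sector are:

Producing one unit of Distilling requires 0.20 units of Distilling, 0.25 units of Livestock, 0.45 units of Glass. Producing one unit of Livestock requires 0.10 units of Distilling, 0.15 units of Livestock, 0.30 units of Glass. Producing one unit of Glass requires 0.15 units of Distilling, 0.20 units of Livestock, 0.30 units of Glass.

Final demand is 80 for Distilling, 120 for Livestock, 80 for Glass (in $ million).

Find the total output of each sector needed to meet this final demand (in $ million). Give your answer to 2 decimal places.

I − A =
  [   0.80    -0.10    -0.15]
  [  -0.25     0.85    -0.20]
  [  -0.45    -0.30     0.70]
Cofactors of I−A, C_ij = (−1)^(i+j)·(minor ij) (rows/columns in the sector order above):
  C_11 = (0.85)(0.70) − (-0.20)(-0.30) = 0.5350
  C_12 = −[(-0.25)(0.70) − (-0.20)(-0.45)] = 0.2650
  C_13 = (-0.25)(-0.30) − (0.85)(-0.45) = 0.4575
  C_21 = −[(-0.10)(0.70) − (-0.15)(-0.30)] = 0.1150
  C_22 = (0.80)(0.70) − (-0.15)(-0.45) = 0.4925
  C_23 = −[(0.80)(-0.30) − (-0.10)(-0.45)] = 0.2850
  C_31 = (-0.10)(-0.20) − (-0.15)(0.85) = 0.1475
  C_32 = −[(0.80)(-0.20) − (-0.15)(-0.25)] = 0.1975
  C_33 = (0.80)(0.85) − (-0.10)(-0.25) = 0.6550
det(I−A) = Σ_j (I−A)_1j·C_1j = (0.80)(0.5350) + (-0.10)(0.2650) + (-0.15)(0.4575) = 0.332875
adj(I−A) = Cᵀ =
  [ 0.5350   0.1150   0.1475]
  [ 0.2650   0.4925   0.1975]
  [ 0.4575   0.2850   0.6550]
(I − A)⁻¹ = adj(I−A) / det(I−A) ≈
  [   1.6072     0.3455     0.4431]
  [   0.7961     1.4795     0.5933]
  [   1.3744     0.8562     1.9677]
x = (I − A)⁻¹ d = adj(I−A)·d / det(I−A), with det(I−A) = 0.332875:
  x_D = (0.5350·80 + 0.1150·120 + 0.1475·80) / 0.332875 = 68.40 / 0.332875 ≈ 205.48
  x_L = (0.2650·80 + 0.4925·120 + 0.1975·80) / 0.332875 = 96.10 / 0.332875 ≈ 288.70
  x_G = (0.4575·80 + 0.2850·120 + 0.6550·80) / 0.332875 = 123.20 / 0.332875 ≈ 370.11

x_D = 205.48, x_L = 288.70, x_G = 370.11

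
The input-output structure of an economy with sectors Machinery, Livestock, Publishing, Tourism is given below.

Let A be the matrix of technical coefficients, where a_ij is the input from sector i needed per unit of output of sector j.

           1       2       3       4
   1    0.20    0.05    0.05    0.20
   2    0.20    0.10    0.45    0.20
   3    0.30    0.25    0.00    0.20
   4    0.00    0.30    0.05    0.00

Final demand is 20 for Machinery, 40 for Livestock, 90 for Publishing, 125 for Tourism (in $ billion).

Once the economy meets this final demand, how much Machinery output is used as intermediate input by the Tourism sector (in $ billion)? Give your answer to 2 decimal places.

I − A =
  [   0.80    -0.05    -0.05    -0.20]
  [  -0.20     0.90    -0.45    -0.20]
  [  -0.30    -0.25     1.00    -0.20]
  [   0.00    -0.30    -0.05     1.00]
Compute the cofactors C_ij = (−1)^(i+j)·(3×3 minor ij) of I−A; the adjugate is their transpose:
adj(I−A) = Cᵀ =
  [ 0.68900   0.12750   0.10100   0.18350]
  [ 0.33600   0.77400   0.38000   0.29800]
  [ 0.31400   0.28100   0.65000   0.24900]
  [ 0.11650   0.24625   0.14650   0.59725]
det(I−A) = Σ_j (I−A)_1j·C_1j = (0.80)(0.68900) + (-0.05)(0.33600) + (-0.05)(0.31400) + (-0.20)(0.11650) = 0.4954
(I − A)⁻¹ = adj(I−A) / det(I−A) ≈
  [   1.3908     0.2574     0.2039     0.3704]
  [   0.6782     1.5624     0.7671     0.6015]
  [   0.6338     0.5672     1.3121     0.5026]
  [   0.2352     0.4971     0.2957     1.2056]
First solve x = (I − A)⁻¹ d = adj(I−A)·d / det(I−A); in particular x_4 = (0.11650·20 + 0.24625·40 + 0.14650·90 + 0.59725·125) / 0.4954 = 100.02125 / 0.4954 ≈ 201.9000.
Intermediate flow from 1 to 4: z_14 = a_14 · x_4 = 0.20 × 100.02125 / 0.4954 = 20.00425 / 0.4954 ≈ 40.38.

z_14 = 40.38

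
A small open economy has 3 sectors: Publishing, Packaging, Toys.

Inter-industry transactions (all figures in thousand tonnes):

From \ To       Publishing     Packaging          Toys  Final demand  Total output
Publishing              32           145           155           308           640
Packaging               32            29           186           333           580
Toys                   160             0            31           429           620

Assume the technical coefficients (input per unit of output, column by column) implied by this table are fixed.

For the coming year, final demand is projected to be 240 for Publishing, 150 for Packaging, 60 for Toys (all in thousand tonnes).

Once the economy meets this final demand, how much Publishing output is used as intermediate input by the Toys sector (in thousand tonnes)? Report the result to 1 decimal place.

z_13 = 39.0

Technical coefficients a_ij = z_ij / X_j:
  a_11 = 32/640 = 0.05, a_21 = 32/640 = 0.05, a_31 = 160/640 = 0.25
  a_12 = 145/580 = 0.25, a_22 = 29/580 = 0.05, a_32 = 0/580 = 0.00
  a_13 = 155/620 = 0.25, a_23 = 186/620 = 0.30, a_33 = 31/620 = 0.05
I − A =
  [   0.95    -0.25    -0.25]
  [  -0.05     0.95    -0.30]
  [  -0.25     0.00     0.95]
Cofactors of I−A, C_ij = (−1)^(i+j)·(minor ij) (rows/columns in the sector order above):
  C_11 = (0.95)(0.95) − (-0.30)(0.00) = 0.9025
  C_12 = −[(-0.05)(0.95) − (-0.30)(-0.25)] = 0.1225
  C_13 = (-0.05)(0.00) − (0.95)(-0.25) = 0.2375
  C_21 = −[(-0.25)(0.95) − (-0.25)(0.00)] = 0.2375
  C_22 = (0.95)(0.95) − (-0.25)(-0.25) = 0.8400
  C_23 = −[(0.95)(0.00) − (-0.25)(-0.25)] = 0.0625
  C_31 = (-0.25)(-0.30) − (-0.25)(0.95) = 0.3125
  C_32 = −[(0.95)(-0.30) − (-0.25)(-0.05)] = 0.2975
  C_33 = (0.95)(0.95) − (-0.25)(-0.05) = 0.8900
det(I−A) = Σ_j (I−A)_1j·C_1j = (0.95)(0.9025) + (-0.25)(0.1225) + (-0.25)(0.2375) = 0.767375
adj(I−A) = Cᵀ =
  [ 0.9025   0.2375   0.3125]
  [ 0.1225   0.8400   0.2975]
  [ 0.2375   0.0625   0.8900]
(I − A)⁻¹ = adj(I−A) / det(I−A) ≈
  [   1.1761     0.3095     0.4072]
  [   0.1596     1.0946     0.3877]
  [   0.3095     0.0814     1.1598]
First solve x = (I − A)⁻¹ d = adj(I−A)·d / det(I−A); in particular x_3 = (0.2375·240 + 0.0625·150 + 0.8900·60) / 0.767375 = 119.775 / 0.767375 ≈ 156.084.
Intermediate flow from 1 to 3: z_13 = a_13 · x_3 = 0.25 × 119.775 / 0.767375 = 29.94375 / 0.767375 ≈ 39.0.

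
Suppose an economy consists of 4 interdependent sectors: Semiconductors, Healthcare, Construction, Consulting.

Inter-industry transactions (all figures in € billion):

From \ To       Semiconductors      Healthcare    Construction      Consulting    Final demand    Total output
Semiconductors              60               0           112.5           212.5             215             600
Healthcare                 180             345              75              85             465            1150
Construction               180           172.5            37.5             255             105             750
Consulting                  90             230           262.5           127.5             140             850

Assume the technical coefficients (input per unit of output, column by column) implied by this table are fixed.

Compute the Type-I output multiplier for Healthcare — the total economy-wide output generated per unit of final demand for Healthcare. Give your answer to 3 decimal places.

m_2 = 3.327

Technical coefficients a_ij = z_ij / X_j:
  a_11 = 60/600 = 0.10, a_21 = 180/600 = 0.30, a_31 = 180/600 = 0.30, a_41 = 90/600 = 0.15
  a_12 = 0/1150 = 0.00, a_22 = 345/1150 = 0.30, a_32 = 172.5/1150 = 0.15, a_42 = 230/1150 = 0.20
  a_13 = 112.5/750 = 0.15, a_23 = 75/750 = 0.10, a_33 = 37.5/750 = 0.05, a_43 = 262.5/750 = 0.35
  a_14 = 212.5/850 = 0.25, a_24 = 85/850 = 0.10, a_34 = 255/850 = 0.30, a_44 = 127.5/850 = 0.15
I − A =
  [   0.90     0.00    -0.15    -0.25]
  [  -0.30     0.70    -0.10    -0.10]
  [  -0.30    -0.15     0.95    -0.30]
  [  -0.15    -0.20    -0.35     0.85]
Compute the cofactors C_ij = (−1)^(i+j)·(3×3 minor ij) of I−A; the adjugate is their transpose:
adj(I−A) = Cᵀ =
  [ 0.448750   0.088750   0.152500   0.196250]
  [ 0.265500   0.525375   0.171000   0.200250]
  [ 0.262500   0.178125   0.476250   0.266250]
  [ 0.249750   0.212625   0.263250   0.546750]
det(I−A) = Σ_j (I−A)_1j·C_1j = (0.90)(0.448750) + (0.00)(0.265500) + (-0.15)(0.262500) + (-0.25)(0.249750) = 0.3020625
(I − A)⁻¹ = adj(I−A) / det(I−A) ≈
  [   1.4856     0.2938     0.5049     0.6497]
  [   0.8790     1.7393     0.5661     0.6629]
  [   0.8690     0.5897     1.5767     0.8814]
  [   0.8268     0.7039     0.8715     1.8101]
The output multiplier for sector j is the column-j sum of the Leontief inverse (I − A)⁻¹ = adj(I−A) / det(I−A).
Column 2 of adj(I−A): (0.088750, 0.525375, 0.178125, 0.212625); det(I−A) = 0.3020625.
m_2 = (0.088750 + 0.525375 + 0.178125 + 0.212625) / 0.3020625 = 1.004875 / 0.3020625 ≈ 3.327.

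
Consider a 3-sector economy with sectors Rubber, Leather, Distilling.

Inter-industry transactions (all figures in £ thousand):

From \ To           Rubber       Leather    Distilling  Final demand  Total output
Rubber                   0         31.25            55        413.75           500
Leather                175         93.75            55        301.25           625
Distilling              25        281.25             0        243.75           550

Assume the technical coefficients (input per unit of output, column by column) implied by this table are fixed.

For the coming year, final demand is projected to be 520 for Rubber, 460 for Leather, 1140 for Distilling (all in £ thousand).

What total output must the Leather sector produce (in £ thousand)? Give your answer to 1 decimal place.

Technical coefficients a_ij = z_ij / X_j:
  a_RR = 0/500 = 0.00, a_LR = 175/500 = 0.35, a_DR = 25/500 = 0.05
  a_RL = 31.25/625 = 0.05, a_LL = 93.75/625 = 0.15, a_DL = 281.25/625 = 0.45
  a_RD = 55/550 = 0.10, a_LD = 55/550 = 0.10, a_DD = 0/550 = 0.00
I − A =
  [   1.00    -0.05    -0.10]
  [  -0.35     0.85    -0.10]
  [  -0.05    -0.45     1.00]
Cofactors of I−A, C_ij = (−1)^(i+j)·(minor ij) (rows/columns in the sector order above):
  C_11 = (0.85)(1.00) − (-0.10)(-0.45) = 0.8050
  C_12 = −[(-0.35)(1.00) − (-0.10)(-0.05)] = 0.3550
  C_13 = (-0.35)(-0.45) − (0.85)(-0.05) = 0.2000
  C_21 = −[(-0.05)(1.00) − (-0.10)(-0.45)] = 0.0950
  C_22 = (1.00)(1.00) − (-0.10)(-0.05) = 0.9950
  C_23 = −[(1.00)(-0.45) − (-0.05)(-0.05)] = 0.4525
  C_31 = (-0.05)(-0.10) − (-0.10)(0.85) = 0.0900
  C_32 = −[(1.00)(-0.10) − (-0.10)(-0.35)] = 0.1350
  C_33 = (1.00)(0.85) − (-0.05)(-0.35) = 0.8325
det(I−A) = Σ_j (I−A)_1j·C_1j = (1.00)(0.8050) + (-0.05)(0.3550) + (-0.10)(0.2000) = 0.76725
adj(I−A) = Cᵀ =
  [ 0.8050   0.0950   0.0900]
  [ 0.3550   0.9950   0.1350]
  [ 0.2000   0.4525   0.8325]
(I − A)⁻¹ = adj(I−A) / det(I−A) ≈
  [   1.0492     0.1238     0.1173]
  [   0.4627     1.2968     0.1760]
  [   0.2607     0.5898     1.0850]
x = (I − A)⁻¹ d = adj(I−A)·d / det(I−A), with det(I−A) = 0.76725:
  x_R = (0.8050·520 + 0.0950·460 + 0.0900·1140) / 0.76725 = 564.90 / 0.76725 ≈ 736.3
  x_L = (0.3550·520 + 0.9950·460 + 0.1350·1140) / 0.76725 = 796.20 / 0.76725 ≈ 1037.7
  x_D = (0.2000·520 + 0.4525·460 + 0.8325·1140) / 0.76725 = 1261.20 / 0.76725 ≈ 1643.8

x_L = 1037.7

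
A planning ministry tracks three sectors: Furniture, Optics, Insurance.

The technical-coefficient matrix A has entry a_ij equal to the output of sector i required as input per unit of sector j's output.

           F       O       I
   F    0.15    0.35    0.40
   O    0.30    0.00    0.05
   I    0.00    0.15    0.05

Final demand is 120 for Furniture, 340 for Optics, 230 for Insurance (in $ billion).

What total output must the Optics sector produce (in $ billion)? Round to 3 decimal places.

I − A =
  [   0.85    -0.35    -0.40]
  [  -0.30     1.00    -0.05]
  [   0.00    -0.15     0.95]
Cofactors of I−A, C_ij = (−1)^(i+j)·(minor ij) (rows/columns in the sector order above):
  C_11 = (1.00)(0.95) − (-0.05)(-0.15) = 0.9425
  C_12 = −[(-0.30)(0.95) − (-0.05)(0.00)] = 0.2850
  C_13 = (-0.30)(-0.15) − (1.00)(0.00) = 0.0450
  C_21 = −[(-0.35)(0.95) − (-0.40)(-0.15)] = 0.3925
  C_22 = (0.85)(0.95) − (-0.40)(0.00) = 0.8075
  C_23 = −[(0.85)(-0.15) − (-0.35)(0.00)] = 0.1275
  C_31 = (-0.35)(-0.05) − (-0.40)(1.00) = 0.4175
  C_32 = −[(0.85)(-0.05) − (-0.40)(-0.30)] = 0.1625
  C_33 = (0.85)(1.00) − (-0.35)(-0.30) = 0.7450
det(I−A) = Σ_j (I−A)_1j·C_1j = (0.85)(0.9425) + (-0.35)(0.2850) + (-0.40)(0.0450) = 0.683375
adj(I−A) = Cᵀ =
  [ 0.9425   0.3925   0.4175]
  [ 0.2850   0.8075   0.1625]
  [ 0.0450   0.1275   0.7450]
(I − A)⁻¹ = adj(I−A) / det(I−A) ≈
  [   1.3792     0.5744     0.6109]
  [   0.4170     1.1816     0.2378]
  [   0.0658     0.1866     1.0902]
x = (I − A)⁻¹ d = adj(I−A)·d / det(I−A), with det(I−A) = 0.683375:
  x_F = (0.9425·120 + 0.3925·340 + 0.4175·230) / 0.683375 = 342.575 / 0.683375 ≈ 501.299
  x_O = (0.2850·120 + 0.8075·340 + 0.1625·230) / 0.683375 = 346.125 / 0.683375 ≈ 506.494
  x_I = (0.0450·120 + 0.1275·340 + 0.7450·230) / 0.683375 = 220.10 / 0.683375 ≈ 322.078

x_O = 506.494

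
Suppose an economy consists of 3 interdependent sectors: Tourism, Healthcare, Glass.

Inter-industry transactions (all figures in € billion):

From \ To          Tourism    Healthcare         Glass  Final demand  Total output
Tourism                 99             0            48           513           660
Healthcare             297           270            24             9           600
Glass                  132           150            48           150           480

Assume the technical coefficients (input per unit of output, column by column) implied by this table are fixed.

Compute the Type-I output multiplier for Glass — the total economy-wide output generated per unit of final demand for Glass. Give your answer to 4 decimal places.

Technical coefficients a_ij = z_ij / X_j:
  a_11 = 99/660 = 0.15, a_21 = 297/660 = 0.45, a_31 = 132/660 = 0.20
  a_12 = 0/600 = 0.00, a_22 = 270/600 = 0.45, a_32 = 150/600 = 0.25
  a_13 = 48/480 = 0.10, a_23 = 24/480 = 0.05, a_33 = 48/480 = 0.10
I − A =
  [   0.85     0.00    -0.10]
  [  -0.45     0.55    -0.05]
  [  -0.20    -0.25     0.90]
Cofactors of I−A, C_ij = (−1)^(i+j)·(minor ij) (rows/columns in the sector order above):
  C_11 = (0.55)(0.90) − (-0.05)(-0.25) = 0.4825
  C_12 = −[(-0.45)(0.90) − (-0.05)(-0.20)] = 0.4150
  C_13 = (-0.45)(-0.25) − (0.55)(-0.20) = 0.2225
  C_21 = −[(0.00)(0.90) − (-0.10)(-0.25)] = 0.0250
  C_22 = (0.85)(0.90) − (-0.10)(-0.20) = 0.7450
  C_23 = −[(0.85)(-0.25) − (0.00)(-0.20)] = 0.2125
  C_31 = (0.00)(-0.05) − (-0.10)(0.55) = 0.0550
  C_32 = −[(0.85)(-0.05) − (-0.10)(-0.45)] = 0.0875
  C_33 = (0.85)(0.55) − (0.00)(-0.45) = 0.4675
det(I−A) = Σ_j (I−A)_1j·C_1j = (0.85)(0.4825) + (0.00)(0.4150) + (-0.10)(0.2225) = 0.387875
adj(I−A) = Cᵀ =
  [ 0.4825   0.0250   0.0550]
  [ 0.4150   0.7450   0.0875]
  [ 0.2225   0.2125   0.4675]
(I − A)⁻¹ = adj(I−A) / det(I−A) ≈
  [   1.24396     0.06445     0.14180]
  [   1.06993     1.92072     0.22559]
  [   0.57364     0.54786     1.20529]
The output multiplier for sector j is the column-j sum of the Leontief inverse (I − A)⁻¹ = adj(I−A) / det(I−A).
Column 3 of adj(I−A): (0.0550, 0.0875, 0.4675); det(I−A) = 0.387875.
m_3 = (0.0550 + 0.0875 + 0.4675) / 0.387875 = 0.61 / 0.387875 ≈ 1.5727.

m_3 = 1.5727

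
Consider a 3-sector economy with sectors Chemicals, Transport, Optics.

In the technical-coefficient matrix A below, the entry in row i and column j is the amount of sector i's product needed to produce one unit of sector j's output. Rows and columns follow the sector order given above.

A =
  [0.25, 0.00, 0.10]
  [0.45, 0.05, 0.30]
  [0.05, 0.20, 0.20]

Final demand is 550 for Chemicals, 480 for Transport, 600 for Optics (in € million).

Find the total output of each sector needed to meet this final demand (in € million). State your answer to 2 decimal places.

I − A =
  [   0.75     0.00    -0.10]
  [  -0.45     0.95    -0.30]
  [  -0.05    -0.20     0.80]
Cofactors of I−A, C_ij = (−1)^(i+j)·(minor ij) (rows/columns in the sector order above):
  C_11 = (0.95)(0.80) − (-0.30)(-0.20) = 0.7000
  C_12 = −[(-0.45)(0.80) − (-0.30)(-0.05)] = 0.3750
  C_13 = (-0.45)(-0.20) − (0.95)(-0.05) = 0.1375
  C_21 = −[(0.00)(0.80) − (-0.10)(-0.20)] = 0.0200
  C_22 = (0.75)(0.80) − (-0.10)(-0.05) = 0.5950
  C_23 = −[(0.75)(-0.20) − (0.00)(-0.05)] = 0.1500
  C_31 = (0.00)(-0.30) − (-0.10)(0.95) = 0.0950
  C_32 = −[(0.75)(-0.30) − (-0.10)(-0.45)] = 0.2700
  C_33 = (0.75)(0.95) − (0.00)(-0.45) = 0.7125
det(I−A) = Σ_j (I−A)_1j·C_1j = (0.75)(0.7000) + (0.00)(0.3750) + (-0.10)(0.1375) = 0.51125
adj(I−A) = Cᵀ =
  [ 0.7000   0.0200   0.0950]
  [ 0.3750   0.5950   0.2700]
  [ 0.1375   0.1500   0.7125]
(I − A)⁻¹ = adj(I−A) / det(I−A) ≈
  [   1.3692     0.0391     0.1858]
  [   0.7335     1.1638     0.5281]
  [   0.2689     0.2934     1.3936]
x = (I − A)⁻¹ d = adj(I−A)·d / det(I−A), with det(I−A) = 0.51125:
  x_1 = (0.7000·550 + 0.0200·480 + 0.0950·600) / 0.51125 = 451.60 / 0.51125 ≈ 883.33
  x_2 = (0.3750·550 + 0.5950·480 + 0.2700·600) / 0.51125 = 653.85 / 0.51125 ≈ 1278.92
  x_3 = (0.1375·550 + 0.1500·480 + 0.7125·600) / 0.51125 = 575.125 / 0.51125 ≈ 1124.94

x_1 = 883.33, x_2 = 1278.92, x_3 = 1124.94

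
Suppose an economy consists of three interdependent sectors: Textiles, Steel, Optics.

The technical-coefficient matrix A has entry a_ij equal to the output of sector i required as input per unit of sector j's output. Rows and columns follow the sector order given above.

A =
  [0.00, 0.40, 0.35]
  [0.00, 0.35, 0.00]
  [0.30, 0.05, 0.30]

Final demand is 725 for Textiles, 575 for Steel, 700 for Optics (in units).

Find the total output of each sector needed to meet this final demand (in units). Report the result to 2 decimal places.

x_T = 1707.01, x_S = 884.62, x_O = 1794.76

I − A =
  [   1.00    -0.40    -0.35]
  [   0.00     0.65     0.00]
  [  -0.30    -0.05     0.70]
Cofactors of I−A, C_ij = (−1)^(i+j)·(minor ij) (rows/columns in the sector order above):
  C_11 = (0.65)(0.70) − (0.00)(-0.05) = 0.4550
  C_12 = −[(0.00)(0.70) − (0.00)(-0.30)] = 0.0000
  C_13 = (0.00)(-0.05) − (0.65)(-0.30) = 0.1950
  C_21 = −[(-0.40)(0.70) − (-0.35)(-0.05)] = 0.2975
  C_22 = (1.00)(0.70) − (-0.35)(-0.30) = 0.5950
  C_23 = −[(1.00)(-0.05) − (-0.40)(-0.30)] = 0.1700
  C_31 = (-0.40)(0.00) − (-0.35)(0.65) = 0.2275
  C_32 = −[(1.00)(0.00) − (-0.35)(0.00)] = 0.0000
  C_33 = (1.00)(0.65) − (-0.40)(0.00) = 0.6500
det(I−A) = Σ_j (I−A)_1j·C_1j = (1.00)(0.4550) + (-0.40)(0.0000) + (-0.35)(0.1950) = 0.38675
adj(I−A) = Cᵀ =
  [ 0.4550   0.2975   0.2275]
  [ 0.0000   0.5950   0.0000]
  [ 0.1950   0.1700   0.6500]
(I − A)⁻¹ = adj(I−A) / det(I−A) ≈
  [   1.1765     0.7692     0.5882]
  [   0.0000     1.5385     0.0000]
  [   0.5042     0.4396     1.6807]
x = (I − A)⁻¹ d = adj(I−A)·d / det(I−A), with det(I−A) = 0.38675:
  x_T = (0.4550·725 + 0.2975·575 + 0.2275·700) / 0.38675 = 660.1875 / 0.38675 ≈ 1707.01
  x_S = (0.0000·725 + 0.5950·575 + 0.0000·700) / 0.38675 = 342.125 / 0.38675 ≈ 884.62
  x_O = (0.1950·725 + 0.1700·575 + 0.6500·700) / 0.38675 = 694.125 / 0.38675 ≈ 1794.76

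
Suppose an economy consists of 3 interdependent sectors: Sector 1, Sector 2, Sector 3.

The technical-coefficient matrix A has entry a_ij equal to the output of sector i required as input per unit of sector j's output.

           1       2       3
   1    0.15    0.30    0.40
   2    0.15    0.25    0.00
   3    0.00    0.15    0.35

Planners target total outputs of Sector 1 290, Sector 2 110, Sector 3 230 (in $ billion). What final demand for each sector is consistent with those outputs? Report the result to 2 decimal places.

I − A =
  [   0.85    -0.30    -0.40]
  [  -0.15     0.75     0.00]
  [   0.00    -0.15     0.65]
d = (I − A) x:
  d_1 = (+0.85)·290 + (-0.30)·110 + (-0.40)·230 = 121.50
  d_2 = (-0.15)·290 + (+0.75)·110 + (+0.00)·230 = 39.00
  d_3 = (+0.00)·290 + (-0.15)·110 + (+0.65)·230 = 133.00

d_1 = 121.50, d_2 = 39.00, d_3 = 133.00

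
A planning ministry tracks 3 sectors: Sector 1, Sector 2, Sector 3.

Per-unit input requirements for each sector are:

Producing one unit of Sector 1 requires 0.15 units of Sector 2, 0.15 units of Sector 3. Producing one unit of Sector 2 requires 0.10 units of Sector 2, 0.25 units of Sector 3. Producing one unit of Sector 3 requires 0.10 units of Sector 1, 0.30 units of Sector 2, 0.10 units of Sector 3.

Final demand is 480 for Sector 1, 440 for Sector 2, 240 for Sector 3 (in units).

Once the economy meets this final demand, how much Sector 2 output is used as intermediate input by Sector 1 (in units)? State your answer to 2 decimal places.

z_21 = 80.54

I − A =
  [   1.00     0.00    -0.10]
  [  -0.15     0.90    -0.30]
  [  -0.15    -0.25     0.90]
Cofactors of I−A, C_ij = (−1)^(i+j)·(minor ij) (rows/columns in the sector order above):
  C_11 = (0.90)(0.90) − (-0.30)(-0.25) = 0.7350
  C_12 = −[(-0.15)(0.90) − (-0.30)(-0.15)] = 0.1800
  C_13 = (-0.15)(-0.25) − (0.90)(-0.15) = 0.1725
  C_21 = −[(0.00)(0.90) − (-0.10)(-0.25)] = 0.0250
  C_22 = (1.00)(0.90) − (-0.10)(-0.15) = 0.8850
  C_23 = −[(1.00)(-0.25) − (0.00)(-0.15)] = 0.2500
  C_31 = (0.00)(-0.30) − (-0.10)(0.90) = 0.0900
  C_32 = −[(1.00)(-0.30) − (-0.10)(-0.15)] = 0.3150
  C_33 = (1.00)(0.90) − (0.00)(-0.15) = 0.9000
det(I−A) = Σ_j (I−A)_1j·C_1j = (1.00)(0.7350) + (0.00)(0.1800) + (-0.10)(0.1725) = 0.71775
adj(I−A) = Cᵀ =
  [ 0.7350   0.0250   0.0900]
  [ 0.1800   0.8850   0.3150]
  [ 0.1725   0.2500   0.9000]
(I − A)⁻¹ = adj(I−A) / det(I−A) ≈
  [   1.0240     0.0348     0.1254]
  [   0.2508     1.2330     0.4389]
  [   0.2403     0.3483     1.2539]
First solve x = (I − A)⁻¹ d = adj(I−A)·d / det(I−A); in particular x_1 = (0.7350·480 + 0.0250·440 + 0.0900·240) / 0.71775 = 385.40 / 0.71775 ≈ 536.9558.
Intermediate flow from 2 to 1: z_21 = a_21 · x_1 = 0.15 × 385.40 / 0.71775 = 57.81 / 0.71775 ≈ 80.54.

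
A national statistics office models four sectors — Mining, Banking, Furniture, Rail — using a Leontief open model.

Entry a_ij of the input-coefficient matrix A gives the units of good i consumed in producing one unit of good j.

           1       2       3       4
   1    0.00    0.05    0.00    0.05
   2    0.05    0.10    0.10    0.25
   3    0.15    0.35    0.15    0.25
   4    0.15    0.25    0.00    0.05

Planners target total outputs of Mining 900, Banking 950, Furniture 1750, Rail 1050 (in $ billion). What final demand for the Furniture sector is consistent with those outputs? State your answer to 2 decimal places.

I − A =
  [   1.00    -0.05     0.00    -0.05]
  [  -0.05     0.90    -0.10    -0.25]
  [  -0.15    -0.35     0.85    -0.25]
  [  -0.15    -0.25     0.00     0.95]
d = (I − A) x:
  d_1 = (+1.00)·900 + (-0.05)·950 + (+0.00)·1750 + (-0.05)·1050 = 800.00
  d_2 = (-0.05)·900 + (+0.90)·950 + (-0.10)·1750 + (-0.25)·1050 = 372.50
  d_3 = (-0.15)·900 + (-0.35)·950 + (+0.85)·1750 + (-0.25)·1050 = 757.50
  d_4 = (-0.15)·900 + (-0.25)·950 + (+0.00)·1750 + (+0.95)·1050 = 625.00

d_3 = 757.50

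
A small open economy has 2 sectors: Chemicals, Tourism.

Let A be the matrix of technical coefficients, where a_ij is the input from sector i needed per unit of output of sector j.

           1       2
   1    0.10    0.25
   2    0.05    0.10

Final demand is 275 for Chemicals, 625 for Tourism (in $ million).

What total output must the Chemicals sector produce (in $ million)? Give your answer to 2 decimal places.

x_1 = 506.27

I − A =
  [   0.90    -0.25]
  [  -0.05     0.90]
det(I−A) = (0.90)(0.90) − (-0.25)(-0.05) = 0.7975
adj(I−A) = [[0.90, 0.25], [0.05, 0.90]]
(I − A)⁻¹ = adj(I−A) / det(I−A) ≈
  [   1.1285     0.3135]
  [   0.0627     1.1285]
x = (I − A)⁻¹ d = adj(I−A)·d / det(I−A), with det(I−A) = 0.7975:
  x_1 = (0.90·275 + 0.25·625) / 0.7975 = 403.75 / 0.7975 ≈ 506.27
  x_2 = (0.05·275 + 0.90·625) / 0.7975 = 576.25 / 0.7975 ≈ 722.57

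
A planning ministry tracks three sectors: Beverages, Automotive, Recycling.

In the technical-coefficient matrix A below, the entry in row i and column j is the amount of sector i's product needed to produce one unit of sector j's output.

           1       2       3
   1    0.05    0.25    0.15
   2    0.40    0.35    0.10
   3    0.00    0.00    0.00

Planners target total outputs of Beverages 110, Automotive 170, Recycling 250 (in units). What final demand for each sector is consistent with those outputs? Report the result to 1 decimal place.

I − A =
  [   0.95    -0.25    -0.15]
  [  -0.40     0.65    -0.10]
  [   0.00     0.00     1.00]
d = (I − A) x:
  d_1 = (+0.95)·110 + (-0.25)·170 + (-0.15)·250 = 24.5
  d_2 = (-0.40)·110 + (+0.65)·170 + (-0.10)·250 = 41.5
  d_3 = (+0.00)·110 + (+0.00)·170 + (+1.00)·250 = 250.0

d_1 = 24.5, d_2 = 41.5, d_3 = 250.0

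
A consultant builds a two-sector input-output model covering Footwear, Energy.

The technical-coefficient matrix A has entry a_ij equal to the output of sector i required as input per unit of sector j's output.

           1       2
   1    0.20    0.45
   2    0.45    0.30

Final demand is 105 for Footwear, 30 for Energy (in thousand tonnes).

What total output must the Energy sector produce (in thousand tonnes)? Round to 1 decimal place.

I − A =
  [   0.80    -0.45]
  [  -0.45     0.70]
det(I−A) = (0.80)(0.70) − (-0.45)(-0.45) = 0.3575
adj(I−A) = [[0.70, 0.45], [0.45, 0.80]]
(I − A)⁻¹ = adj(I−A) / det(I−A) ≈
  [   1.9580     1.2587]
  [   1.2587     2.2378]
x = (I − A)⁻¹ d = adj(I−A)·d / det(I−A), with det(I−A) = 0.3575:
  x_1 = (0.70·105 + 0.45·30) / 0.3575 = 87.00 / 0.3575 ≈ 243.4
  x_2 = (0.45·105 + 0.80·30) / 0.3575 = 71.25 / 0.3575 ≈ 199.3

x_2 = 199.3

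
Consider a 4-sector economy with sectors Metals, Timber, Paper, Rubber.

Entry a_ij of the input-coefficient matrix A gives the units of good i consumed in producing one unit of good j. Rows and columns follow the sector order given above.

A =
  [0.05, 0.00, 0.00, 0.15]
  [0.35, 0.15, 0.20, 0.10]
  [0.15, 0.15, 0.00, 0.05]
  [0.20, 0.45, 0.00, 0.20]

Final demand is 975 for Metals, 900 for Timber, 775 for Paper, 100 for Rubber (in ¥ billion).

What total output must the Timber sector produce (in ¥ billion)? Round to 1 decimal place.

I − A =
  [   0.95     0.00     0.00    -0.15]
  [  -0.35     0.85    -0.20    -0.10]
  [  -0.15    -0.15     1.00    -0.05]
  [  -0.20    -0.45     0.00     0.80]
Compute the cofactors C_ij = (−1)^(i+j)·(3×3 minor ij) of I−A; the adjugate is their transpose:
adj(I−A) = Cᵀ =
  [ 0.606500   0.067500   0.013500   0.123000]
  [ 0.326000   0.730000   0.146000   0.161500]
  [ 0.156625   0.141000   0.554125   0.081625]
  [ 0.335000   0.427500   0.085500   0.779000]
det(I−A) = Σ_j (I−A)_1j·C_1j = (0.95)(0.606500) + (0.00)(0.326000) + (0.00)(0.156625) + (-0.15)(0.335000) = 0.525925
(I − A)⁻¹ = adj(I−A) / det(I−A) ≈
  [   1.1532     0.1283     0.0257     0.2339]
  [   0.6199     1.3880     0.2776     0.3071]
  [   0.2978     0.2681     1.0536     0.1552]
  [   0.6370     0.8129     0.1626     1.4812]
x = (I − A)⁻¹ d = adj(I−A)·d / det(I−A), with det(I−A) = 0.525925:
  x_1 = (0.606500·975 + 0.067500·900 + 0.013500·775 + 0.123000·100) / 0.525925 = 674.85 / 0.525925 ≈ 1283.2
  x_2 = (0.326000·975 + 0.730000·900 + 0.146000·775 + 0.161500·100) / 0.525925 = 1104.15 / 0.525925 ≈ 2099.4
  x_3 = (0.156625·975 + 0.141000·900 + 0.554125·775 + 0.081625·100) / 0.525925 = 717.21875 / 0.525925 ≈ 1363.7
  x_4 = (0.335000·975 + 0.427500·900 + 0.085500·775 + 0.779000·100) / 0.525925 = 855.5375 / 0.525925 ≈ 1626.7

x_2 = 2099.4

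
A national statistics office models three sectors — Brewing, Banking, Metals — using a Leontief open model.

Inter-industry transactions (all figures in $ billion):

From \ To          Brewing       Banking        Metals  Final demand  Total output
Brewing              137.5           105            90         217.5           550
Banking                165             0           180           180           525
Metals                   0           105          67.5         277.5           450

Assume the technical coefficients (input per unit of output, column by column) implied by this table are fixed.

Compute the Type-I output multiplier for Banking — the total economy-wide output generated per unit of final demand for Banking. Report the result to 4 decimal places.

m_2 = 1.9388

Technical coefficients a_ij = z_ij / X_j:
  a_11 = 137.5/550 = 0.25, a_21 = 165/550 = 0.30, a_31 = 0/550 = 0.00
  a_12 = 105/525 = 0.20, a_22 = 0/525 = 0.00, a_32 = 105/525 = 0.20
  a_13 = 90/450 = 0.20, a_23 = 180/450 = 0.40, a_33 = 67.5/450 = 0.15
I − A =
  [   0.75    -0.20    -0.20]
  [  -0.30     1.00    -0.40]
  [   0.00    -0.20     0.85]
Cofactors of I−A, C_ij = (−1)^(i+j)·(minor ij) (rows/columns in the sector order above):
  C_11 = (1.00)(0.85) − (-0.40)(-0.20) = 0.7700
  C_12 = −[(-0.30)(0.85) − (-0.40)(0.00)] = 0.2550
  C_13 = (-0.30)(-0.20) − (1.00)(0.00) = 0.0600
  C_21 = −[(-0.20)(0.85) − (-0.20)(-0.20)] = 0.2100
  C_22 = (0.75)(0.85) − (-0.20)(0.00) = 0.6375
  C_23 = −[(0.75)(-0.20) − (-0.20)(0.00)] = 0.1500
  C_31 = (-0.20)(-0.40) − (-0.20)(1.00) = 0.2800
  C_32 = −[(0.75)(-0.40) − (-0.20)(-0.30)] = 0.3600
  C_33 = (0.75)(1.00) − (-0.20)(-0.30) = 0.6900
det(I−A) = Σ_j (I−A)_1j·C_1j = (0.75)(0.7700) + (-0.20)(0.2550) + (-0.20)(0.0600) = 0.5145
adj(I−A) = Cᵀ =
  [ 0.7700   0.2100   0.2800]
  [ 0.2550   0.6375   0.3600]
  [ 0.0600   0.1500   0.6900]
(I − A)⁻¹ = adj(I−A) / det(I−A) ≈
  [   1.49660     0.40816     0.54422]
  [   0.49563     1.23907     0.69971]
  [   0.11662     0.29155     1.34111]
The output multiplier for sector j is the column-j sum of the Leontief inverse (I − A)⁻¹ = adj(I−A) / det(I−A).
Column 2 of adj(I−A): (0.2100, 0.6375, 0.1500); det(I−A) = 0.5145.
m_2 = (0.2100 + 0.6375 + 0.1500) / 0.5145 = 0.9975 / 0.5145 ≈ 1.9388.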